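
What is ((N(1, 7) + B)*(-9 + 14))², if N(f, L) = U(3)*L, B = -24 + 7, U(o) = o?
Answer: 400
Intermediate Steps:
B = -17
N(f, L) = 3*L
((N(1, 7) + B)*(-9 + 14))² = ((3*7 - 17)*(-9 + 14))² = ((21 - 17)*5)² = (4*5)² = 20² = 400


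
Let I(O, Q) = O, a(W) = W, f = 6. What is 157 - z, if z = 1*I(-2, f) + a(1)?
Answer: 158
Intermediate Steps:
z = -1 (z = 1*(-2) + 1 = -2 + 1 = -1)
157 - z = 157 - 1*(-1) = 157 + 1 = 158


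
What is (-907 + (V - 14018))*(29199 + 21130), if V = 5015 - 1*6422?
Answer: -821973228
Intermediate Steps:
V = -1407 (V = 5015 - 6422 = -1407)
(-907 + (V - 14018))*(29199 + 21130) = (-907 + (-1407 - 14018))*(29199 + 21130) = (-907 - 15425)*50329 = -16332*50329 = -821973228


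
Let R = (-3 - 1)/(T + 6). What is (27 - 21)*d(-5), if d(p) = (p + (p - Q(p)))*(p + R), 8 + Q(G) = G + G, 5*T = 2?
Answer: -270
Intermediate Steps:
T = ⅖ (T = (⅕)*2 = ⅖ ≈ 0.40000)
Q(G) = -8 + 2*G (Q(G) = -8 + (G + G) = -8 + 2*G)
R = -5/8 (R = (-3 - 1)/(⅖ + 6) = -4/32/5 = -4*5/32 = -5/8 ≈ -0.62500)
d(p) = -5 + 8*p (d(p) = (p + (p - (-8 + 2*p)))*(p - 5/8) = (p + (p + (8 - 2*p)))*(-5/8 + p) = (p + (8 - p))*(-5/8 + p) = 8*(-5/8 + p) = -5 + 8*p)
(27 - 21)*d(-5) = (27 - 21)*(-5 + 8*(-5)) = 6*(-5 - 40) = 6*(-45) = -270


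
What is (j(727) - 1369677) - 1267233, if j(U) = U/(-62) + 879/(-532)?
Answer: -43488140351/16492 ≈ -2.6369e+6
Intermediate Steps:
j(U) = -879/532 - U/62 (j(U) = U*(-1/62) + 879*(-1/532) = -U/62 - 879/532 = -879/532 - U/62)
(j(727) - 1369677) - 1267233 = ((-879/532 - 1/62*727) - 1369677) - 1267233 = ((-879/532 - 727/62) - 1369677) - 1267233 = (-220631/16492 - 1369677) - 1267233 = -22588933715/16492 - 1267233 = -43488140351/16492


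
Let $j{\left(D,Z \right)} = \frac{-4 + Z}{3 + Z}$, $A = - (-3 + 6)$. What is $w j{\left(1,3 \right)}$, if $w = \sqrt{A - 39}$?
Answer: $- \frac{i \sqrt{42}}{6} \approx - 1.0801 i$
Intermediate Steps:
$A = -3$ ($A = \left(-1\right) 3 = -3$)
$j{\left(D,Z \right)} = \frac{-4 + Z}{3 + Z}$
$w = i \sqrt{42}$ ($w = \sqrt{-3 - 39} = \sqrt{-42} = i \sqrt{42} \approx 6.4807 i$)
$w j{\left(1,3 \right)} = i \sqrt{42} \frac{-4 + 3}{3 + 3} = i \sqrt{42} \cdot \frac{1}{6} \left(-1\right) = i \sqrt{42} \left(- \frac{1}{6}\right) = - \frac{i \sqrt{42}}{6}$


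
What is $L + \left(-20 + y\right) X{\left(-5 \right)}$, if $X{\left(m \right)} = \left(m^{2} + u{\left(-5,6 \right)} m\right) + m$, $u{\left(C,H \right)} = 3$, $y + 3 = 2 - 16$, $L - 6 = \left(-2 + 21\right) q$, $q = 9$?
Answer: $-8$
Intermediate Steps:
$L = 177$ ($L = 6 + \left(-2 + 21\right) 9 = 6 + 19 \cdot 9 = 6 + 171 = 177$)
$y = -17$ ($y = -3 + \left(2 - 16\right) = -3 - 14 = -17$)
$X{\left(m \right)} = m^{2} + 4 m$ ($X{\left(m \right)} = \left(m^{2} + 3 m\right) + m = m^{2} + 4 m$)
$L + \left(-20 + y\right) X{\left(-5 \right)} = 177 + \left(-20 - 17\right) \left(- 5 \left(4 - 5\right)\right) = 177 - 37 \left(\left(-5\right) \left(-1\right)\right) = 177 - 185 = -8$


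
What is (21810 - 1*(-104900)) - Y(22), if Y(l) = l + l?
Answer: 126666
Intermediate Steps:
Y(l) = 2*l
(21810 - 1*(-104900)) - Y(22) = (21810 - 1*(-104900)) - 2*22 = (21810 + 104900) - 1*44 = 126710 - 44 = 126666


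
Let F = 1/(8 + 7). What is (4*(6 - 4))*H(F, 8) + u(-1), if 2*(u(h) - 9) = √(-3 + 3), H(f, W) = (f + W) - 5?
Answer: 503/15 ≈ 33.533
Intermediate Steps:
F = 1/15 ≈ 0.066667
H(f, W) = -5 + W + f (H(f, W) = (W + f) - 5 = -5 + W + f)
u(h) = 9 (u(h) = 9 + √(-3 + 3)/2 = 9 + √0/2 = 9 + (½)*0 = 9 + 0 = 9)
(4*(6 - 4))*H(F, 8) + u(-1) = (4*(6 - 4))*(-5 + 8 + 1/15) + 9 = (4*2)*(46/15) + 9 = 8*(46/15) + 9 = 368/15 + 9 = 503/15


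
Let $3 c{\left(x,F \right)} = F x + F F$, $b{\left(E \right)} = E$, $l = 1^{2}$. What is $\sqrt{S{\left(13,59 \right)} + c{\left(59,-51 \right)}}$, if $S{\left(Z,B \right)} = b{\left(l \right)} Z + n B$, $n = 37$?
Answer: $2 \sqrt{515} \approx 45.387$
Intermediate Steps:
$l = 1$
$S{\left(Z,B \right)} = Z + 37 B$ ($S{\left(Z,B \right)} = 1 Z + 37 B = Z + 37 B$)
$c{\left(x,F \right)} = \frac{F^{2}}{3} + \frac{F x}{3}$ ($c{\left(x,F \right)} = \frac{F x + F F}{3} = \frac{F x + F^{2}}{3} = \frac{F^{2} + F x}{3} = \frac{F^{2}}{3} + \frac{F x}{3}$)
$\sqrt{S{\left(13,59 \right)} + c{\left(59,-51 \right)}} = \sqrt{\left(13 + 37 \cdot 59\right) + \frac{1}{3} \left(-51\right) \left(-51 + 59\right)} = \sqrt{\left(13 + 2183\right) + \frac{1}{3} \left(-51\right) 8} = \sqrt{2196 - 136} = \sqrt{2060} = 2 \sqrt{515}$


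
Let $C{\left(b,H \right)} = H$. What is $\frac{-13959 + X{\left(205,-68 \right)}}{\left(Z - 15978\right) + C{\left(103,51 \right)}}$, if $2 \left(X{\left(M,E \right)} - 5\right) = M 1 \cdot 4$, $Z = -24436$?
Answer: $\frac{13544}{40363} \approx 0.33556$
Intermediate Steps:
$X{\left(M,E \right)} = 5 + 2 M$ ($X{\left(M,E \right)} = 5 + \frac{M 1 \cdot 4}{2} = 5 + \frac{M 4}{2} = 5 + \frac{4 M}{2} = 5 + 2 M$)
$\frac{-13959 + X{\left(205,-68 \right)}}{\left(Z - 15978\right) + C{\left(103,51 \right)}} = \frac{-13959 + \left(5 + 2 \cdot 205\right)}{\left(-24436 - 15978\right) + 51} = \frac{-13959 + \left(5 + 410\right)}{-40414 + 51} = \frac{-13959 + 415}{-40363} = \left(-13544\right) \left(- \frac{1}{40363}\right) = \frac{13544}{40363}$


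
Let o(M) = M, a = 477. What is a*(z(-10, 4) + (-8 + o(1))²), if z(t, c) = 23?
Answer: 34344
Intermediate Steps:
a*(z(-10, 4) + (-8 + o(1))²) = 477*(23 + (-8 + 1)²) = 477*(23 + (-7)²) = 477*(23 + 49) = 477*72 = 34344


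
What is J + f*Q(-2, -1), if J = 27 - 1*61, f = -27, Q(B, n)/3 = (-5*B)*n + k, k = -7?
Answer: 1343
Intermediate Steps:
Q(B, n) = -21 - 15*B*n (Q(B, n) = 3*((-5*B)*n - 7) = 3*(-5*B*n - 7) = 3*(-7 - 5*B*n) = -21 - 15*B*n)
J = -34 (J = 27 - 61 = -34)
J + f*Q(-2, -1) = -34 - 27*(-21 - 15*(-2)*(-1)) = -34 - 27*(-21 - 30) = -34 - 27*(-51) = -34 + 1377 = 1343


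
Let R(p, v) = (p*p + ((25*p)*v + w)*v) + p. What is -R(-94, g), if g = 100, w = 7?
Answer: 23490558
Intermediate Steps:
R(p, v) = p + p² + v*(7 + 25*p*v) (R(p, v) = (p*p + ((25*p)*v + 7)*v) + p = (p² + (25*p*v + 7)*v) + p = (p² + (7 + 25*p*v)*v) + p = (p² + v*(7 + 25*p*v)) + p = p + p² + v*(7 + 25*p*v))
-R(-94, g) = -(-94 + (-94)² + 7*100 + 25*(-94)*100²) = -(-94 + 8836 + 700 + 25*(-94)*10000) = -(-94 + 8836 + 700 - 23500000) = -1*(-23490558) = 23490558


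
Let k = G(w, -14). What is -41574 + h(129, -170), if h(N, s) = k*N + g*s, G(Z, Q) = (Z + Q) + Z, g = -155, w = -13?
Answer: -20384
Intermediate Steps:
G(Z, Q) = Q + 2*Z (G(Z, Q) = (Q + Z) + Z = Q + 2*Z)
k = -40 (k = -14 + 2*(-13) = -14 - 26 = -40)
h(N, s) = -155*s - 40*N (h(N, s) = -40*N - 155*s = -155*s - 40*N)
-41574 + h(129, -170) = -41574 + (-155*(-170) - 40*129) = -41574 + (26350 - 5160) = -41574 + 21190 = -20384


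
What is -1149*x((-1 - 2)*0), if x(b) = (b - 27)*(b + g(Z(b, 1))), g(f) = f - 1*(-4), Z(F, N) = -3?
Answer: 31023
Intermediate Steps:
g(f) = 4 + f (g(f) = f + 4 = 4 + f)
x(b) = (1 + b)*(-27 + b) (x(b) = (b - 27)*(b + (4 - 3)) = (-27 + b)*(b + 1) = (-27 + b)*(1 + b) = (1 + b)*(-27 + b))
-1149*x((-1 - 2)*0) = -1149*(-27 + ((-1 - 2)*0)² - 26*(-1 - 2)*0) = -1149*(-27 + (-3*0)² - (-78)*0) = -1149*(-27 + 0² - 26*0) = -1149*(-27 + 0 + 0) = -1149*(-27) = 31023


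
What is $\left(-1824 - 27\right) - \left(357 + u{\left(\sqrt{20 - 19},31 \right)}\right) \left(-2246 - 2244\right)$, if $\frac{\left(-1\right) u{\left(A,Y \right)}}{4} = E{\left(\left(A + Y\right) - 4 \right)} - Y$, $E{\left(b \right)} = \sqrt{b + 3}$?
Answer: $2157839 - 17960 \sqrt{31} \approx 2.0578 \cdot 10^{6}$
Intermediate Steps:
$E{\left(b \right)} = \sqrt{3 + b}$
$u{\left(A,Y \right)} = - 4 \sqrt{-1 + A + Y} + 4 Y$ ($u{\left(A,Y \right)} = - 4 \left(\sqrt{3 - \left(4 - A - Y\right)} - Y\right) = - 4 \left(\sqrt{3 + \left(-4 + A + Y\right)} - Y\right) = - 4 \left(\sqrt{-1 + A + Y} - Y\right) = - 4 \sqrt{-1 + A + Y} + 4 Y$)
$\left(-1824 - 27\right) - \left(357 + u{\left(\sqrt{20 - 19},31 \right)}\right) \left(-2246 - 2244\right) = \left(-1824 - 27\right) - \left(357 + \left(- 4 \sqrt{-1 + \sqrt{20 - 19} + 31} + 4 \cdot 31\right)\right) \left(-2246 - 2244\right) = -1851 - \left(357 + \left(- 4 \sqrt{-1 + \sqrt{1} + 31} + 124\right)\right) \left(-4490\right) = -1851 - \left(357 + \left(- 4 \sqrt{-1 + 1 + 31} + 124\right)\right) \left(-4490\right) = -1851 - \left(357 + \left(- 4 \sqrt{31} + 124\right)\right) \left(-4490\right) = -1851 - \left(357 + \left(124 - 4 \sqrt{31}\right)\right) \left(-4490\right) = -1851 - \left(481 - 4 \sqrt{31}\right) \left(-4490\right) = -1851 - \left(-2159690 + 17960 \sqrt{31}\right) = -1851 + \left(2159690 - 17960 \sqrt{31}\right) = 2157839 - 17960 \sqrt{31}$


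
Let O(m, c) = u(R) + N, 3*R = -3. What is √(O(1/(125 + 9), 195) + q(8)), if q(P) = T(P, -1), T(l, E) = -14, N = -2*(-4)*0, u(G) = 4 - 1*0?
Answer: I*√10 ≈ 3.1623*I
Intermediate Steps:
R = -1 (R = (⅓)*(-3) = -1)
u(G) = 4 (u(G) = 4 + 0 = 4)
N = 0 (N = 8*0 = 0)
O(m, c) = 4 (O(m, c) = 4 + 0 = 4)
q(P) = -14
√(O(1/(125 + 9), 195) + q(8)) = √(4 - 14) = √(-10) = I*√10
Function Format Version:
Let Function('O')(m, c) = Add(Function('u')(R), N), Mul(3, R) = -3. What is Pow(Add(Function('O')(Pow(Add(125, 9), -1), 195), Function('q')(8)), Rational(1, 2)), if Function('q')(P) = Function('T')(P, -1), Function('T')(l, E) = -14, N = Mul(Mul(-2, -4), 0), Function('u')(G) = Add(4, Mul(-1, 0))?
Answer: Mul(I, Pow(10, Rational(1, 2))) ≈ Mul(3.1623, I)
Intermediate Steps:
R = -1 (R = Mul(Rational(1, 3), -3) = -1)
Function('u')(G) = 4 (Function('u')(G) = Add(4, 0) = 4)
N = 0 (N = Mul(8, 0) = 0)
Function('O')(m, c) = 4 (Function('O')(m, c) = Add(4, 0) = 4)
Function('q')(P) = -14
Pow(Add(Function('O')(Pow(Add(125, 9), -1), 195), Function('q')(8)), Rational(1, 2)) = Pow(Add(4, -14), Rational(1, 2)) = Pow(-10, Rational(1, 2)) = Mul(I, Pow(10, Rational(1, 2)))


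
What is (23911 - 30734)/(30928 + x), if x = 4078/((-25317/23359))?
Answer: -172737891/687746174 ≈ -0.25117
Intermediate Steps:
x = -95258002/25317 (x = 4078/((-25317*1/23359)) = 4078/(-25317/23359) = 4078*(-23359/25317) = -95258002/25317 ≈ -3762.6)
(23911 - 30734)/(30928 + x) = (23911 - 30734)/(30928 - 95258002/25317) = -6823/687746174/25317 = -6823*25317/687746174 = -172737891/687746174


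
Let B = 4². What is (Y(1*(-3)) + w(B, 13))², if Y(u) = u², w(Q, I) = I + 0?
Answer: 484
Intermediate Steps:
B = 16
w(Q, I) = I
(Y(1*(-3)) + w(B, 13))² = ((1*(-3))² + 13)² = ((-3)² + 13)² = (9 + 13)² = 22² = 484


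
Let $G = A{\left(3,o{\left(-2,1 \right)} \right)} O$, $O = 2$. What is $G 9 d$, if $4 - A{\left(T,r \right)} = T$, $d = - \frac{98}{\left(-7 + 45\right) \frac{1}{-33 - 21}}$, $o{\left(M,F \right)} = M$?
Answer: $\frac{47628}{19} \approx 2506.7$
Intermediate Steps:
$d = \frac{2646}{19}$ ($d = - \frac{98}{38 \frac{1}{-54}} = - \frac{98}{38 \left(- \frac{1}{54}\right)} = - \frac{98}{- \frac{19}{27}} = \left(-98\right) \left(- \frac{27}{19}\right) = \frac{2646}{19} \approx 139.26$)
$A{\left(T,r \right)} = 4 - T$
$G = 2$ ($G = \left(4 - 3\right) 2 = 1 \cdot 2 = 2$)
$G 9 d = 2 \cdot 9 \cdot \frac{2646}{19} = 18 \cdot \frac{2646}{19} = \frac{47628}{19}$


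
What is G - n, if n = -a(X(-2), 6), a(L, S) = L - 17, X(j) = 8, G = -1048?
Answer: -1057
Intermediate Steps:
a(L, S) = -17 + L
n = 9 (n = -(-17 + 8) = -1*(-9) = 9)
G - n = -1048 - 1*9 = -1048 - 9 = -1057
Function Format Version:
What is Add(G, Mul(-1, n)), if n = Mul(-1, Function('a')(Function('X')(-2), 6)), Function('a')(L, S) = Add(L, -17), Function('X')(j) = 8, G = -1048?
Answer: -1057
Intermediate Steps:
Function('a')(L, S) = Add(-17, L)
n = 9 (n = Mul(-1, Add(-17, 8)) = Mul(-1, -9) = 9)
Add(G, Mul(-1, n)) = Add(-1048, Mul(-1, 9)) = Add(-1048, -9) = -1057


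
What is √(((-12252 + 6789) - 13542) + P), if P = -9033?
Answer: I*√28038 ≈ 167.45*I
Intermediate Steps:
√(((-12252 + 6789) - 13542) + P) = √(((-12252 + 6789) - 13542) - 9033) = √((-5463 - 13542) - 9033) = √(-19005 - 9033) = √(-28038) = I*√28038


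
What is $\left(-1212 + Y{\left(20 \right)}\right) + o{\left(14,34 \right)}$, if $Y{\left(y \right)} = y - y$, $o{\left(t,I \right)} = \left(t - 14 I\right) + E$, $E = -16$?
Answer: $-1690$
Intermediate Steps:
$o{\left(t,I \right)} = -16 + t - 14 I$ ($o{\left(t,I \right)} = \left(t - 14 I\right) - 16 = -16 + t - 14 I$)
$Y{\left(y \right)} = 0$
$\left(-1212 + Y{\left(20 \right)}\right) + o{\left(14,34 \right)} = \left(-1212 + 0\right) - 478 = -1212 - 478 = -1690$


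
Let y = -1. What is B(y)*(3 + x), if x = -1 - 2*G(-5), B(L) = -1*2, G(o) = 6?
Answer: 20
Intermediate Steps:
B(L) = -2
x = -13 (x = -1 - 2*6 = -1 - 12 = -13)
B(y)*(3 + x) = -2*(3 - 13) = -2*(-10) = 20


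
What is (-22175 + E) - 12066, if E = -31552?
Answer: -65793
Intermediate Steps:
(-22175 + E) - 12066 = (-22175 - 31552) - 12066 = -53727 - 12066 = -65793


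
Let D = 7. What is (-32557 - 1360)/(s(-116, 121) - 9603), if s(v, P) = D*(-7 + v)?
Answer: 33917/10464 ≈ 3.2413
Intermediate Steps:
s(v, P) = -49 + 7*v (s(v, P) = 7*(-7 + v) = -49 + 7*v)
(-32557 - 1360)/(s(-116, 121) - 9603) = (-32557 - 1360)/((-49 + 7*(-116)) - 9603) = -33917/((-49 - 812) - 9603) = -33917/(-861 - 9603) = -33917/(-10464) = -33917*(-1/10464) = 33917/10464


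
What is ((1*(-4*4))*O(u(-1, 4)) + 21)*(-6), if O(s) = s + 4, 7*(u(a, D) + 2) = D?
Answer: 846/7 ≈ 120.86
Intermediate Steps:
u(a, D) = -2 + D/7
O(s) = 4 + s
((1*(-4*4))*O(u(-1, 4)) + 21)*(-6) = ((1*(-4*4))*(4 + (-2 + (⅐)*4)) + 21)*(-6) = ((1*(-16))*(4 + (-2 + 4/7)) + 21)*(-6) = (-16*(4 - 10/7) + 21)*(-6) = (-16*18/7 + 21)*(-6) = (-288/7 + 21)*(-6) = -141/7*(-6) = 846/7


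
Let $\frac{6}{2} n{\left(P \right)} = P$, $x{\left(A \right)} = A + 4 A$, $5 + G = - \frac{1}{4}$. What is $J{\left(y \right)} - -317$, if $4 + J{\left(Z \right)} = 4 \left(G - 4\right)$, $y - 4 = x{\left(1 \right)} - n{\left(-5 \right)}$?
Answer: $276$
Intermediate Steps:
$G = - \frac{21}{4}$ ($G = -5 - \frac{1}{4} = - \frac{21}{4} \approx -5.25$)
$x{\left(A \right)} = 5 A$
$n{\left(P \right)} = \frac{P}{3}$
$y = \frac{32}{3}$ ($y = 4 + \left(5 \cdot 1 - \frac{1}{3} \left(-5\right)\right) = 4 + \left(5 - - \frac{5}{3}\right) = 4 + \left(5 + \frac{5}{3}\right) = 4 + \frac{20}{3} = \frac{32}{3} \approx 10.667$)
$J{\left(Z \right)} = -41$ ($J{\left(Z \right)} = -4 + 4 \left(- \frac{21}{4} - 4\right) = -4 + 4 \left(- \frac{37}{4}\right) = -4 - 37 = -41$)
$J{\left(y \right)} - -317 = -41 - -317 = -41 + 317 = 276$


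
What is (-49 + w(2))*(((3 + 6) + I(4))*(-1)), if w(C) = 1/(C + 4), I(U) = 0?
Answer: 879/2 ≈ 439.50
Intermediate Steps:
w(C) = 1/(4 + C)
(-49 + w(2))*(((3 + 6) + I(4))*(-1)) = (-49 + 1/(4 + 2))*(((3 + 6) + 0)*(-1)) = (-49 + 1/6)*((9 + 0)*(-1)) = (-49 + ⅙)*(9*(-1)) = -293/6*(-9) = 879/2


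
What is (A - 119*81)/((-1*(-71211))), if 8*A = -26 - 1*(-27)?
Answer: -77111/569688 ≈ -0.13536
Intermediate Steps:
A = ⅛ (A = (-26 - 1*(-27))/8 = (-26 + 27)/8 = (⅛)*1 = ⅛ ≈ 0.12500)
(A - 119*81)/((-1*(-71211))) = (⅛ - 119*81)/((-1*(-71211))) = (⅛ - 9639)/71211 = -77111/8*1/71211 = -77111/569688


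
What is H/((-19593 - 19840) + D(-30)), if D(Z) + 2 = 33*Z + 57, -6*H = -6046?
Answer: -3023/121104 ≈ -0.024962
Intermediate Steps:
H = 3023/3 (H = -1/6*(-6046) = 3023/3 ≈ 1007.7)
D(Z) = 55 + 33*Z (D(Z) = -2 + (33*Z + 57) = -2 + (57 + 33*Z) = 55 + 33*Z)
H/((-19593 - 19840) + D(-30)) = 3023/(3*((-19593 - 19840) + (55 + 33*(-30)))) = 3023/(3*(-39433 + (55 - 990))) = 3023/(3*(-39433 - 935)) = (3023/3)/(-40368) = (3023/3)*(-1/40368) = -3023/121104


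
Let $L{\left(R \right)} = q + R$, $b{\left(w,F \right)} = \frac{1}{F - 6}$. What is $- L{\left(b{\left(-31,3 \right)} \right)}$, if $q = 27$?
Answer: $- \frac{80}{3} \approx -26.667$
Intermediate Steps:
$b{\left(w,F \right)} = \frac{1}{-6 + F}$
$L{\left(R \right)} = 27 + R$
$- L{\left(b{\left(-31,3 \right)} \right)} = - (27 + \frac{1}{-6 + 3}) = - (27 + \frac{1}{-3}) = - (27 - \frac{1}{3}) = \left(-1\right) \frac{80}{3} = - \frac{80}{3}$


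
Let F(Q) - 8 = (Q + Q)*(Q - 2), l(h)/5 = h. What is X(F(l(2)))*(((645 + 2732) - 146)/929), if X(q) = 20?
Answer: 64620/929 ≈ 69.559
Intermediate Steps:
l(h) = 5*h
F(Q) = 8 + 2*Q*(-2 + Q) (F(Q) = 8 + (Q + Q)*(Q - 2) = 8 + (2*Q)*(-2 + Q) = 8 + 2*Q*(-2 + Q))
X(F(l(2)))*(((645 + 2732) - 146)/929) = 20*(((645 + 2732) - 146)/929) = 20*((3377 - 146)*(1/929)) = 20*(3231*(1/929)) = 20*(3231/929) = 64620/929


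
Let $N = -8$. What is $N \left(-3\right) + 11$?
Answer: $35$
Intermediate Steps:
$N \left(-3\right) + 11 = \left(-8\right) \left(-3\right) + 11 = 24 + 11 = 35$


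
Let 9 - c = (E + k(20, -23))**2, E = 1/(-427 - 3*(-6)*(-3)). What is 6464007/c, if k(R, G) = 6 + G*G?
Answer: -166168791503/7357633923 ≈ -22.585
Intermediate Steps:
E = -1/481 (E = 1/(-427 + 18*(-3)) = 1/(-427 - 54) = 1/(-481) = -1/481 ≈ -0.0020790)
k(R, G) = 6 + G**2
c = -66218705307/231361 (c = 9 - (-1/481 + (6 + (-23)**2))**2 = 9 - (-1/481 + (6 + 529))**2 = 9 - (-1/481 + 535)**2 = 9 - (257334/481)**2 = 9 - 1*66220787556/231361 = 9 - 66220787556/231361 = -66218705307/231361 ≈ -2.8621e+5)
6464007/c = 6464007/(-66218705307/231361) = 6464007*(-231361/66218705307) = -166168791503/7357633923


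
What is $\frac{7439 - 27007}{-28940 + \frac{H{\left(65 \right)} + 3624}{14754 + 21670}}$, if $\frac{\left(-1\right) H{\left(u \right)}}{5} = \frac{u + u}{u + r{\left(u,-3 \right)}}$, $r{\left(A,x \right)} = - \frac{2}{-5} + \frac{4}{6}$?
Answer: $\frac{353165064256}{522309991663} \approx 0.67616$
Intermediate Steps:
$r{\left(A,x \right)} = \frac{16}{15}$ ($r{\left(A,x \right)} = \left(-2\right) \left(- \frac{1}{5}\right) + 4 \cdot \frac{1}{6} = \frac{2}{5} + \frac{2}{3} = \frac{16}{15}$)
$H{\left(u \right)} = - \frac{10 u}{\frac{16}{15} + u}$ ($H{\left(u \right)} = - 5 \frac{u + u}{u + \frac{16}{15}} = - 5 \frac{2 u}{\frac{16}{15} + u} = - \frac{10 u}{\frac{16}{15} + u}$)
$\frac{7439 - 27007}{-28940 + \frac{H{\left(65 \right)} + 3624}{14754 + 21670}} = \frac{7439 - 27007}{-28940 + \frac{\left(-150\right) 65 \frac{1}{16 + 15 \cdot 65} + 3624}{14754 + 21670}} = - \frac{19568}{-28940 + \frac{\left(-150\right) 65 \frac{1}{16 + 975} + 3624}{36424}} = - \frac{19568}{-28940 + \left(\left(-150\right) 65 \cdot \frac{1}{991} + 3624\right) \frac{1}{36424}} = - \frac{19568}{-28940 + \left(- \frac{9750}{991} + 3624\right) \frac{1}{36424}} = - \frac{19568}{-28940 + \frac{3581634}{991} \cdot \frac{1}{36424}} = - \frac{19568}{-28940 + \frac{1790817}{18048092}} = - \frac{19568}{- \frac{522309991663}{18048092}} = \left(-19568\right) \left(- \frac{18048092}{522309991663}\right) = \frac{353165064256}{522309991663}$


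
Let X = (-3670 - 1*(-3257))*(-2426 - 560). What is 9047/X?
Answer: 9047/1233218 ≈ 0.0073361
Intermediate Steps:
X = 1233218 (X = (-3670 + 3257)*(-2986) = -413*(-2986) = 1233218)
9047/X = 9047/1233218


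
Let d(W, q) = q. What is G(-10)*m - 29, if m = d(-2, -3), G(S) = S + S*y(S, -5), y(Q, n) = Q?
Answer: -299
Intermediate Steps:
G(S) = S + S² (G(S) = S + S*S = S + S²)
m = -3
G(-10)*m - 29 = -10*(1 - 10)*(-3) - 29 = -10*(-9)*(-3) - 29 = 90*(-3) - 29 = -270 - 29 = -299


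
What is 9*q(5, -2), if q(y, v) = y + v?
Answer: 27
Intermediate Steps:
q(y, v) = v + y
9*q(5, -2) = 9*(-2 + 5) = 9*3 = 27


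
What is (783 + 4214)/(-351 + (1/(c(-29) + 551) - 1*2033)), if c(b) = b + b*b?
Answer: -6810911/3249391 ≈ -2.0961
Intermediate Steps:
c(b) = b + b²
(783 + 4214)/(-351 + (1/(c(-29) + 551) - 1*2033)) = (783 + 4214)/(-351 + (1/(-29*(1 - 29) + 551) - 1*2033)) = 4997/(-351 + (1/(-29*(-28) + 551) - 2033)) = 4997/(-351 + (1/(812 + 551) - 2033)) = 4997/(-351 + (1/1363 - 2033)) = 4997/(-351 - 2770978/1363) = 4997/(-3249391/1363) = 4997*(-1363/3249391) = -6810911/3249391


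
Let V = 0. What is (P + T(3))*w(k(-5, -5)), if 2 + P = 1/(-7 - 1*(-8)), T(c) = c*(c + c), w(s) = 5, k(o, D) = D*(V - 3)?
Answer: 85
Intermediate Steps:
k(o, D) = -3*D (k(o, D) = D*(0 - 3) = D*(-3) = -3*D)
T(c) = 2*c**2 (T(c) = c*(2*c) = 2*c**2)
P = -1 (P = -2 + 1/(-7 - 1*(-8)) = -2 + 1/(-7 + 8) = -2 + 1/1 = -2 + 1 = -1)
(P + T(3))*w(k(-5, -5)) = (-1 + 2*3**2)*5 = (-1 + 2*9)*5 = (-1 + 18)*5 = 17*5 = 85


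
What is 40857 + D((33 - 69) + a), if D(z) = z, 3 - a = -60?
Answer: 40884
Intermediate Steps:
a = 63 (a = 3 - 1*(-60) = 3 + 60 = 63)
40857 + D((33 - 69) + a) = 40857 + ((33 - 69) + 63) = 40857 + (-36 + 63) = 40857 + 27 = 40884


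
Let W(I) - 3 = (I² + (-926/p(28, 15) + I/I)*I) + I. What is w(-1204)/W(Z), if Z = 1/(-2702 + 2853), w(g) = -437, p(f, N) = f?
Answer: -139496518/891971 ≈ -156.39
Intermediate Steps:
Z = 1/151 ≈ 0.0066225
W(I) = 3 + I² - 435*I/14 (W(I) = 3 + ((I² + (-926/28 + I/I)*I) + I) = 3 + ((I² + (-926*1/28 + 1)*I) + I) = 3 + ((I² + (-463/14 + 1)*I) + I) = 3 + ((I² - 449*I/14) + I) = 3 + (I² - 435*I/14) = 3 + I² - 435*I/14)
w(-1204)/W(Z) = -437/(3 + (1/151)² - 435/14*1/151) = -437/(3 + 1/22801 - 435/2114) = -437/891971/319214 = -437*319214/891971 = -139496518/891971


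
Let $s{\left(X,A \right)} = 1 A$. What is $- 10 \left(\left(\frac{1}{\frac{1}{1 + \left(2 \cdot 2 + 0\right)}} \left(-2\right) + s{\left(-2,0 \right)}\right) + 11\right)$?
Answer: $-10$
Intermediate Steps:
$s{\left(X,A \right)} = A$
$- 10 \left(\left(\frac{1}{\frac{1}{1 + \left(2 \cdot 2 + 0\right)}} \left(-2\right) + s{\left(-2,0 \right)}\right) + 11\right) = - 10 \left(\left(\frac{1}{\frac{1}{1 + \left(2 \cdot 2 + 0\right)}} \left(-2\right) + 0\right) + 11\right) = - 10 \left(\left(\frac{1}{\frac{1}{1 + \left(4 + 0\right)}} \left(-2\right) + 0\right) + 11\right) = - 10 \left(\left(\frac{1}{\frac{1}{1 + 4}} \left(-2\right) + 0\right) + 11\right) = - 10 \left(\left(\frac{1}{\frac{1}{5}} \left(-2\right) + 0\right) + 11\right) = - 10 \left(\left(5 \left(-2\right) + 0\right) + 11\right) = - 10 \left(\left(-10 + 0\right) + 11\right) = - 10 \left(-10 + 11\right) = \left(-10\right) 1 = -10$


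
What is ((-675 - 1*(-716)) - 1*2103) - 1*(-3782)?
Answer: 1720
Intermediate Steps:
((-675 - 1*(-716)) - 1*2103) - 1*(-3782) = ((-675 + 716) - 2103) + 3782 = (41 - 2103) + 3782 = -2062 + 3782 = 1720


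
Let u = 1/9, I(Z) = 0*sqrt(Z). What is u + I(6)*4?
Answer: 1/9 ≈ 0.11111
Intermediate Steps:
I(Z) = 0
u = 1/9 (u = 1*(1/9) = 1/9 ≈ 0.11111)
u + I(6)*4 = 1/9 + 0*4 = 1/9 + 0 = 1/9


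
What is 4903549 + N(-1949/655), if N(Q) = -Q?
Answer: 3211826544/655 ≈ 4.9036e+6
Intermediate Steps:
4903549 + N(-1949/655) = 4903549 - (-1949)/655 = 4903549 - 1*(-1949/655) = 4903549 + 1949/655 = 3211826544/655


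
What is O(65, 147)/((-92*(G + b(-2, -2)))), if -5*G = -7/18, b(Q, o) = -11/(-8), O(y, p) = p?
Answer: -13230/12029 ≈ -1.0998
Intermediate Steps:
b(Q, o) = 11/8 (b(Q, o) = -11*(-⅛) = 11/8)
G = 7/90 (G = -(-7)/(5*18) = -⅕*(-7/18) = 7/90 ≈ 0.077778)
O(65, 147)/((-92*(G + b(-2, -2)))) = 147/((-92*(7/90 + 11/8))) = 147/((-92*523/360)) = 147/(-12029/90) = 147*(-90/12029) = -13230/12029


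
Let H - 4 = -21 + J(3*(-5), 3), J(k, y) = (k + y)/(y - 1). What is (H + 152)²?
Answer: 16641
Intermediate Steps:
J(k, y) = (k + y)/(-1 + y)
H = -23 (H = 4 + (-21 + (3*(-5) + 3)/(-1 + 3)) = 4 + (-21 + (-15 + 3)/2) = 4 + (-21 + (½)*(-12)) = 4 + (-21 - 6) = 4 - 27 = -23)
(H + 152)² = (-23 + 152)² = 129² = 16641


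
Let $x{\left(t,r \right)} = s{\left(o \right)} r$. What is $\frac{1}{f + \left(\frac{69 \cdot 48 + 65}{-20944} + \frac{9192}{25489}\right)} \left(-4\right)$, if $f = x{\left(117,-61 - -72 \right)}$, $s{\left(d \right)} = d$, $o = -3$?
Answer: $\frac{194124224}{1591848403} \approx 0.12195$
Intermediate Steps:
$x{\left(t,r \right)} = - 3 r$
$f = -33$ ($f = - 3 \left(-61 - -72\right) = - 3 \left(-61 + 72\right) = \left(-3\right) 11 = -33$)
$\frac{1}{f + \left(\frac{69 \cdot 48 + 65}{-20944} + \frac{9192}{25489}\right)} \left(-4\right) = \frac{1}{-33 + \left(\frac{69 \cdot 48 + 65}{-20944} + \frac{9192}{25489}\right)} \left(-4\right) = \frac{1}{-33 + \left(\left(3312 + 65\right) \left(- \frac{1}{20944}\right) + 9192 \cdot \frac{1}{25489}\right)} \left(-4\right) = \frac{1}{-33 + \left(3377 \left(- \frac{1}{20944}\right) + \frac{9192}{25489}\right)} \left(-4\right) = \frac{1}{-33 + \left(- \frac{307}{1904} + \frac{9192}{25489}\right)} \left(-4\right) = \frac{1}{-33 + \frac{9676445}{48531056}} \left(-4\right) = \frac{1}{- \frac{1591848403}{48531056}} \left(-4\right) = \left(- \frac{48531056}{1591848403}\right) \left(-4\right) = \frac{194124224}{1591848403}$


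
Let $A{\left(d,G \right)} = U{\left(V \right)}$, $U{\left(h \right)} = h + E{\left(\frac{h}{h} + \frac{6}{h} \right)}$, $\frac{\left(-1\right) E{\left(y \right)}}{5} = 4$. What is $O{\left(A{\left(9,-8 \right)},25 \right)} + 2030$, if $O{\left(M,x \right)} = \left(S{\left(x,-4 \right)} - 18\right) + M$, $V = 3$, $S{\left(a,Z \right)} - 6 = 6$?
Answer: $2007$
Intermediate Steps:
$S{\left(a,Z \right)} = 12$ ($S{\left(a,Z \right)} = 6 + 6 = 12$)
$E{\left(y \right)} = -20$ ($E{\left(y \right)} = \left(-5\right) 4 = -20$)
$U{\left(h \right)} = -20 + h$ ($U{\left(h \right)} = h - 20 = -20 + h$)
$A{\left(d,G \right)} = -17$ ($A{\left(d,G \right)} = -20 + 3 = -17$)
$O{\left(M,x \right)} = -6 + M$ ($O{\left(M,x \right)} = \left(12 - 18\right) + M = -6 + M$)
$O{\left(A{\left(9,-8 \right)},25 \right)} + 2030 = \left(-6 - 17\right) + 2030 = -23 + 2030 = 2007$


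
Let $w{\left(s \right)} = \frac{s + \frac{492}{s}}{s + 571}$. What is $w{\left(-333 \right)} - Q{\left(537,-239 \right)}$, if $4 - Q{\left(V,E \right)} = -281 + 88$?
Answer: $- \frac{5241473}{26418} \approx -198.41$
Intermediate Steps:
$Q{\left(V,E \right)} = 197$ ($Q{\left(V,E \right)} = 4 - \left(-281 + 88\right) = 4 - -193 = 4 + 193 = 197$)
$w{\left(s \right)} = \frac{s + \frac{492}{s}}{571 + s}$
$w{\left(-333 \right)} - Q{\left(537,-239 \right)} = \frac{492 + \left(-333\right)^{2}}{\left(-333\right) \left(571 - 333\right)} - 197 = - \frac{492 + 110889}{333 \cdot 238} - 197 = \left(- \frac{1}{333}\right) \frac{1}{238} \cdot 111381 - 197 = - \frac{37127}{26418} - 197 = - \frac{5241473}{26418}$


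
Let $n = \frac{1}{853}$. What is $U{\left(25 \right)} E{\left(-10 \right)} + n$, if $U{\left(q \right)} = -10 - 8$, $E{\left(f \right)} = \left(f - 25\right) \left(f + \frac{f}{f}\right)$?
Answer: $- \frac{4836509}{853} \approx -5670.0$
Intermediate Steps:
$n = \frac{1}{853} \approx 0.0011723$
$E{\left(f \right)} = \left(1 + f\right) \left(-25 + f\right)$ ($E{\left(f \right)} = \left(-25 + f\right) \left(f + 1\right) = \left(-25 + f\right) \left(1 + f\right) = \left(1 + f\right) \left(-25 + f\right)$)
$U{\left(q \right)} = -18$ ($U{\left(q \right)} = -10 - 8 = -18$)
$U{\left(25 \right)} E{\left(-10 \right)} + n = - 18 \left(-25 + \left(-10\right)^{2} - -240\right) + \frac{1}{853} = - 18 \left(-25 + 100 + 240\right) + \frac{1}{853} = \left(-18\right) 315 + \frac{1}{853} = -5670 + \frac{1}{853} = - \frac{4836509}{853}$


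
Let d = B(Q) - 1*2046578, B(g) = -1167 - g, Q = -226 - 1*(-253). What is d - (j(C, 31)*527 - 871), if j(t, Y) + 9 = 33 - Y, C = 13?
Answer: -2043212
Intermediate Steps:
j(t, Y) = 24 - Y (j(t, Y) = -9 + (33 - Y) = 24 - Y)
Q = 27 (Q = -226 + 253 = 27)
d = -2047772 (d = (-1167 - 1*27) - 1*2046578 = (-1167 - 27) - 2046578 = -1194 - 2046578 = -2047772)
d - (j(C, 31)*527 - 871) = -2047772 - ((24 - 1*31)*527 - 871) = -2047772 - ((24 - 31)*527 - 871) = -2047772 - (-7*527 - 871) = -2047772 - (-3689 - 871) = -2047772 - 1*(-4560) = -2047772 + 4560 = -2043212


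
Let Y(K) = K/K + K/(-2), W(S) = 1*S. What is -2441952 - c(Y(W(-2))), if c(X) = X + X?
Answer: -2441956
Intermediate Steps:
W(S) = S
Y(K) = 1 - K/2 (Y(K) = 1 + K*(-½) = 1 - K/2)
c(X) = 2*X
-2441952 - c(Y(W(-2))) = -2441952 - 2*(1 - ½*(-2)) = -2441952 - 2*(1 + 1) = -2441952 - 2*2 = -2441952 - 1*4 = -2441952 - 4 = -2441956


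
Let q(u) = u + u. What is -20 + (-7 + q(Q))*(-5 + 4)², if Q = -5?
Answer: -37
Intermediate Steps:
q(u) = 2*u
-20 + (-7 + q(Q))*(-5 + 4)² = -20 + (-7 + 2*(-5))*(-5 + 4)² = -20 + (-7 - 10)*(-1)² = -20 - 17*1 = -20 - 17 = -37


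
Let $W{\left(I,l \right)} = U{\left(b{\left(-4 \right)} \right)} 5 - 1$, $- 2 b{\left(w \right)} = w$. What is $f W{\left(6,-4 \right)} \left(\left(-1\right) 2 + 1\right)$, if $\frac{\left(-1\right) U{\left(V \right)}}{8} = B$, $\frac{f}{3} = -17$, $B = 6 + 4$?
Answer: $-20451$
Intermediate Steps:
$b{\left(w \right)} = - \frac{w}{2}$
$B = 10$
$f = -51$ ($f = 3 \left(-17\right) = -51$)
$U{\left(V \right)} = -80$ ($U{\left(V \right)} = \left(-8\right) 10 = -80$)
$W{\left(I,l \right)} = -401$ ($W{\left(I,l \right)} = \left(-80\right) 5 - 1 = -400 - 1 = -401$)
$f W{\left(6,-4 \right)} \left(\left(-1\right) 2 + 1\right) = \left(-51\right) \left(-401\right) \left(\left(-1\right) 2 + 1\right) = 20451 \left(-2 + 1\right) = 20451 \left(-1\right) = -20451$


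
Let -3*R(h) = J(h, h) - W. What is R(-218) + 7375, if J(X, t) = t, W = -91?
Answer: 22252/3 ≈ 7417.3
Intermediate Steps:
R(h) = -91/3 - h/3 (R(h) = -(h - 1*(-91))/3 = -(h + 91)/3 = -(91 + h)/3 = -91/3 - h/3)
R(-218) + 7375 = (-91/3 - 1/3*(-218)) + 7375 = (-91/3 + 218/3) + 7375 = 127/3 + 7375 = 22252/3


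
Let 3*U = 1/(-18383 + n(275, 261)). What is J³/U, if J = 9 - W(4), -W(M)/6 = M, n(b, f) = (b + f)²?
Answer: 28991779443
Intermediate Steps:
W(M) = -6*M
J = 33 (J = 9 - (-6)*4 = 9 - 1*(-24) = 9 + 24 = 33)
U = 1/806739 (U = 1/(3*(-18383 + (275 + 261)²)) = 1/(3*(-18383 + 536²)) = 1/(3*(-18383 + 287296)) = (⅓)/268913 = (⅓)*(1/268913) = 1/806739 ≈ 1.2396e-6)
J³/U = 33³/(1/806739) = 35937*806739 = 28991779443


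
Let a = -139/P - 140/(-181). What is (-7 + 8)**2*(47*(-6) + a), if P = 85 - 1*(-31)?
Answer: -5929791/20996 ≈ -282.42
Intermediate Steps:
P = 116 (P = 85 + 31 = 116)
a = -8919/20996 (a = -139/116 - 140/(-181) = -139*1/116 - 140*(-1/181) = -139/116 + 140/181 = -8919/20996 ≈ -0.42480)
(-7 + 8)**2*(47*(-6) + a) = (-7 + 8)**2*(47*(-6) - 8919/20996) = 1**2*(-282 - 8919/20996) = 1*(-5929791/20996) = -5929791/20996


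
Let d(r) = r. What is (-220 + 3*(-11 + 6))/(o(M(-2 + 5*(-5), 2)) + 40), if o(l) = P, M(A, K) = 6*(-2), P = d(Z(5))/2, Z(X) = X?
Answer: -94/17 ≈ -5.5294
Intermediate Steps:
P = 5/2 ≈ 2.5000
M(A, K) = -12
o(l) = 5/2
(-220 + 3*(-11 + 6))/(o(M(-2 + 5*(-5), 2)) + 40) = (-220 + 3*(-11 + 6))/(5/2 + 40) = (-220 + 3*(-5))/(85/2) = (-220 - 15)*(2/85) = -235*2/85 = -94/17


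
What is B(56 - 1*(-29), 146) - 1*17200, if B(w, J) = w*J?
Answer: -4790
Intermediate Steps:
B(w, J) = J*w
B(56 - 1*(-29), 146) - 1*17200 = 146*(56 - 1*(-29)) - 1*17200 = 146*(56 + 29) - 17200 = 146*85 - 17200 = 12410 - 17200 = -4790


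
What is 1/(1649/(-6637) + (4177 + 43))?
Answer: 6637/28006491 ≈ 0.00023698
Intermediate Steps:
1/(1649/(-6637) + (4177 + 43)) = 1/(1649*(-1/6637) + 4220) = 1/(-1649/6637 + 4220) = 1/(28006491/6637) = 6637/28006491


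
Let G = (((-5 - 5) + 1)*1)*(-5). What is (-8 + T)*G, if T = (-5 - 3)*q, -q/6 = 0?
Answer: -360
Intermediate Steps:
q = 0 (q = -6*0 = 0)
T = 0 (T = (-5 - 3)*0 = -8*0 = 0)
G = 45 (G = ((-10 + 1)*1)*(-5) = -9*1*(-5) = -9*(-5) = 45)
(-8 + T)*G = (-8 + 0)*45 = -8*45 = -360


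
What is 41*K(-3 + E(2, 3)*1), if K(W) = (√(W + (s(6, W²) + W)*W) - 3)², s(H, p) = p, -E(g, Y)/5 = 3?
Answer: 369*(1 - I*√614)² ≈ -2.262e+5 - 18287.0*I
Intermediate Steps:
E(g, Y) = -15 (E(g, Y) = -5*3 = -15)
K(W) = (-3 + √(W + W*(W + W²)))² (K(W) = (√(W + (W² + W)*W) - 3)² = (√(W + (W + W²)*W) - 3)² = (√(W + W*(W + W²)) - 3)² = (-3 + √(W + W*(W + W²)))²)
41*K(-3 + E(2, 3)*1) = 41*(-3 + √((-3 - 15*1)*(1 + (-3 - 15*1) + (-3 - 15*1)²)))² = 41*(-3 + √((-3 - 15)*(1 + (-3 - 15) + (-3 - 15)²)))² = 41*(-3 + √(-18*(1 - 18 + (-18)²)))² = 41*(-3 + √(-18*(1 - 18 + 324)))² = 41*(-3 + √(-18*307))² = 41*(-3 + √(-5526))² = 41*(-3 + 3*I*√614)²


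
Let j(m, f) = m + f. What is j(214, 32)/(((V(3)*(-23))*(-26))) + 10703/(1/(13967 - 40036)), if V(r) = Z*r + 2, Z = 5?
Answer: -1418240904958/5083 ≈ -2.7902e+8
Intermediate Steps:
j(m, f) = f + m
V(r) = 2 + 5*r (V(r) = 5*r + 2 = 2 + 5*r)
j(214, 32)/(((V(3)*(-23))*(-26))) + 10703/(1/(13967 - 40036)) = (32 + 214)/((((2 + 5*3)*(-23))*(-26))) + 10703/(1/(13967 - 40036)) = 246/((((2 + 15)*(-23))*(-26))) + 10703/(1/(-26069)) = 246/(((17*(-23))*(-26))) + 10703/(-1/26069) = 246/((-391*(-26))) + 10703*(-26069) = 246/10166 - 279016507 = 246*(1/10166) - 279016507 = 123/5083 - 279016507 = -1418240904958/5083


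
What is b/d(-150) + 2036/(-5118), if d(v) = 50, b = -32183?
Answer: -82407197/127950 ≈ -644.06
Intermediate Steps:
b/d(-150) + 2036/(-5118) = -32183/50 + 2036/(-5118) = -32183*1/50 + 2036*(-1/5118) = -32183/50 - 1018/2559 = -82407197/127950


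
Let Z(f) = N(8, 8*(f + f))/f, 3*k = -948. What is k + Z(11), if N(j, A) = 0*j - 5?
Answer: -3481/11 ≈ -316.45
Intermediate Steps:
N(j, A) = -5 (N(j, A) = 0 - 5 = -5)
k = -316 (k = (⅓)*(-948) = -316)
Z(f) = -5/f
k + Z(11) = -316 - 5/11 = -3481/11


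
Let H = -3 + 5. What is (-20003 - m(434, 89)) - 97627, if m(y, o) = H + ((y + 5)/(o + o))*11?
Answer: -20943325/178 ≈ -1.1766e+5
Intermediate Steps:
H = 2
m(y, o) = 2 + 11*(5 + y)/(2*o) (m(y, o) = 2 + ((y + 5)/(o + o))*11 = 2 + ((5 + y)/((2*o)))*11 = 2 + ((5 + y)*(1/(2*o)))*11 = 2 + ((5 + y)/(2*o))*11 = 2 + 11*(5 + y)/(2*o))
(-20003 - m(434, 89)) - 97627 = (-20003 - (55 + 4*89 + 11*434)/(2*89)) - 97627 = (-20003 - (55 + 356 + 4774)/(2*89)) - 97627 = (-20003 - 5185/(2*89)) - 97627 = (-20003 - 1*5185/178) - 97627 = (-20003 - 5185/178) - 97627 = -3565719/178 - 97627 = -20943325/178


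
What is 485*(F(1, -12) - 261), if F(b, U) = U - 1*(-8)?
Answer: -128525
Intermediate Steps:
F(b, U) = 8 + U (F(b, U) = U + 8 = 8 + U)
485*(F(1, -12) - 261) = 485*((8 - 12) - 261) = 485*(-4 - 261) = 485*(-265) = -128525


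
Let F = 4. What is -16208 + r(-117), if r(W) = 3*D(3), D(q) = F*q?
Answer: -16172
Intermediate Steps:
D(q) = 4*q
r(W) = 36 (r(W) = 3*(4*3) = 3*12 = 36)
-16208 + r(-117) = -16208 + 36 = -16172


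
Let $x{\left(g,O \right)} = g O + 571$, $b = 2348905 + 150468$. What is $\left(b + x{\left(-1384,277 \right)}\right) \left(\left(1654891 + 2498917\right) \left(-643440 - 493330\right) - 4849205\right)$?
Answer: $-9994321953577894240$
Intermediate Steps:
$b = 2499373$
$x{\left(g,O \right)} = 571 + O g$ ($x{\left(g,O \right)} = O g + 571 = 571 + O g$)
$\left(b + x{\left(-1384,277 \right)}\right) \left(\left(1654891 + 2498917\right) \left(-643440 - 493330\right) - 4849205\right) = \left(2499373 + \left(571 + 277 \left(-1384\right)\right)\right) \left(\left(1654891 + 2498917\right) \left(-643440 - 493330\right) - 4849205\right) = \left(2499373 + \left(571 - 383368\right)\right) \left(4153808 \left(-1136770\right) - 4849205\right) = \left(2499373 - 382797\right) \left(-4721924320160 - 4849205\right) = 2116576 \left(-4721929169365\right) = -9994321953577894240$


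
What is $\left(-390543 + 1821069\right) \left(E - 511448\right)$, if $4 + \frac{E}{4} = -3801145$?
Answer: $-22482209559144$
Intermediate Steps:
$E = -15204596$ ($E = -16 + 4 \left(-3801145\right) = -16 - 15204580 = -15204596$)
$\left(-390543 + 1821069\right) \left(E - 511448\right) = \left(-390543 + 1821069\right) \left(-15204596 - 511448\right) = 1430526 \left(-15716044\right) = -22482209559144$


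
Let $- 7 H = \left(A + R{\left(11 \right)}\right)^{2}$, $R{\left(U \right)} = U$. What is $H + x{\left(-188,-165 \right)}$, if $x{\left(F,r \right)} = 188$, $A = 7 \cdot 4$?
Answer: $- \frac{205}{7} \approx -29.286$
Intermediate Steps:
$A = 28$
$H = - \frac{1521}{7}$ ($H = - \frac{\left(28 + 11\right)^{2}}{7} = - \frac{39^{2}}{7} = \left(- \frac{1}{7}\right) 1521 = - \frac{1521}{7} \approx -217.29$)
$H + x{\left(-188,-165 \right)} = - \frac{1521}{7} + 188 = - \frac{205}{7}$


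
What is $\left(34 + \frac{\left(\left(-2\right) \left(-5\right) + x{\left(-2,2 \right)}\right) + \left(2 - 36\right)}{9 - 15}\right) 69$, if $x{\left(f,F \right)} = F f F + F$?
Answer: $2691$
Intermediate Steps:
$x{\left(f,F \right)} = F + f F^{2}$ ($x{\left(f,F \right)} = f F^{2} + F = F + f F^{2}$)
$\left(34 + \frac{\left(\left(-2\right) \left(-5\right) + x{\left(-2,2 \right)}\right) + \left(2 - 36\right)}{9 - 15}\right) 69 = \left(34 + \frac{\left(\left(-2\right) \left(-5\right) + 2 \left(1 + 2 \left(-2\right)\right)\right) + \left(2 - 36\right)}{9 - 15}\right) 69 = \left(34 + \frac{\left(10 + 2 \left(1 - 4\right)\right) + \left(2 - 36\right)}{-6}\right) 69 = \left(34 + \left(\left(10 + 2 \left(-3\right)\right) - 34\right) \left(- \frac{1}{6}\right)\right) 69 = \left(34 + \left(\left(10 - 6\right) - 34\right) \left(- \frac{1}{6}\right)\right) 69 = \left(34 + \left(4 - 34\right) \left(- \frac{1}{6}\right)\right) 69 = \left(34 - -5\right) 69 = \left(34 + 5\right) 69 = 39 \cdot 69 = 2691$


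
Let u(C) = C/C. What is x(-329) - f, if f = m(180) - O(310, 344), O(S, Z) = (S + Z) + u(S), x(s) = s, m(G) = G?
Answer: 146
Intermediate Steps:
u(C) = 1
O(S, Z) = 1 + S + Z (O(S, Z) = (S + Z) + 1 = 1 + S + Z)
f = -475 (f = 180 - (1 + 310 + 344) = 180 - 1*655 = 180 - 655 = -475)
x(-329) - f = -329 - 1*(-475) = -329 + 475 = 146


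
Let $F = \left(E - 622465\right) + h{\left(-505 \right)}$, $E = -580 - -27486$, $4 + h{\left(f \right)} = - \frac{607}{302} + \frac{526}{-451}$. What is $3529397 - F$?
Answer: $\frac{561828234529}{136202} \approx 4.125 \cdot 10^{6}$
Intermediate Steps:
$h{\left(f \right)} = - \frac{977417}{136202}$ ($h{\left(f \right)} = -4 + \left(- \frac{607}{302} + \frac{526}{-451}\right) = -4 + \left(\left(-607\right) \frac{1}{302} + 526 \left(- \frac{1}{451}\right)\right) = -4 - \frac{432609}{136202} = - \frac{977417}{136202}$)
$E = 26906$ ($E = -580 + 27486 = 26906$)
$F = - \frac{81117304335}{136202}$ ($F = \left(26906 - 622465\right) - \frac{977417}{136202} = -595559 - \frac{977417}{136202} = - \frac{81117304335}{136202} \approx -5.9557 \cdot 10^{5}$)
$3529397 - F = 3529397 - - \frac{81117304335}{136202} = 3529397 + \frac{81117304335}{136202} = \frac{561828234529}{136202}$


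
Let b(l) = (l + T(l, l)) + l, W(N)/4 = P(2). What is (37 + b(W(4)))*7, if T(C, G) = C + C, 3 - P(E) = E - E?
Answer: 595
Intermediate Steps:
P(E) = 3 (P(E) = 3 - (E - E) = 3 - 1*0 = 3 + 0 = 3)
W(N) = 12 (W(N) = 4*3 = 12)
T(C, G) = 2*C
b(l) = 4*l (b(l) = (l + 2*l) + l = 3*l + l = 4*l)
(37 + b(W(4)))*7 = (37 + 4*12)*7 = (37 + 48)*7 = 85*7 = 595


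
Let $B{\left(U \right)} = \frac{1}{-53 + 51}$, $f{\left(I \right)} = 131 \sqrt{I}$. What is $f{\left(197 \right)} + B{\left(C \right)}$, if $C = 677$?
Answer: $- \frac{1}{2} + 131 \sqrt{197} \approx 1838.2$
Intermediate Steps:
$B{\left(U \right)} = - \frac{1}{2}$ ($B{\left(U \right)} = \frac{1}{-2} = - \frac{1}{2}$)
$f{\left(197 \right)} + B{\left(C \right)} = 131 \sqrt{197} - \frac{1}{2} = - \frac{1}{2} + 131 \sqrt{197}$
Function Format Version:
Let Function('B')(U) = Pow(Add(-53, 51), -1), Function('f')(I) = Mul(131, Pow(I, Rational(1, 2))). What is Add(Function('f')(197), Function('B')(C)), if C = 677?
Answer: Add(Rational(-1, 2), Mul(131, Pow(197, Rational(1, 2)))) ≈ 1838.2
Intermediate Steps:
Function('B')(U) = Rational(-1, 2) (Function('B')(U) = Pow(-2, -1) = Rational(-1, 2))
Add(Function('f')(197), Function('B')(C)) = Add(Mul(131, Pow(197, Rational(1, 2))), Rational(-1, 2)) = Add(Rational(-1, 2), Mul(131, Pow(197, Rational(1, 2))))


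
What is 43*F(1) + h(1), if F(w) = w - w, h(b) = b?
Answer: 1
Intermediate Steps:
F(w) = 0
43*F(1) + h(1) = 43*0 + 1 = 0 + 1 = 1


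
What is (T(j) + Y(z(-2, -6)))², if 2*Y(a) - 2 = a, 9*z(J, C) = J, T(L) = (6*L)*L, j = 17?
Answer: 243796996/81 ≈ 3.0098e+6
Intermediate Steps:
T(L) = 6*L²
z(J, C) = J/9
Y(a) = 1 + a/2
(T(j) + Y(z(-2, -6)))² = (6*17² + (1 + ((⅑)*(-2))/2))² = (6*289 + (1 + (½)*(-2/9)))² = (1734 + (1 - ⅑))² = (1734 + 8/9)² = (15614/9)² = 243796996/81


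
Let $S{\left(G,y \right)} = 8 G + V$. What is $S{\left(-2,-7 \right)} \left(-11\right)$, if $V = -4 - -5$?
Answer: $165$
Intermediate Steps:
$V = 1$ ($V = -4 + 5 = 1$)
$S{\left(G,y \right)} = 1 + 8 G$ ($S{\left(G,y \right)} = 8 G + 1 = 1 + 8 G$)
$S{\left(-2,-7 \right)} \left(-11\right) = \left(1 + 8 \left(-2\right)\right) \left(-11\right) = \left(1 - 16\right) \left(-11\right) = \left(-15\right) \left(-11\right) = 165$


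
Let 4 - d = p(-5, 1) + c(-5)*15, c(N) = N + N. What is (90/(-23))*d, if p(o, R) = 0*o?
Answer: -13860/23 ≈ -602.61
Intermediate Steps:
p(o, R) = 0
c(N) = 2*N
d = 154 (d = 4 - (0 + (2*(-5))*15) = 4 - (0 - 10*15) = 4 - (0 - 150) = 4 - 1*(-150) = 4 + 150 = 154)
(90/(-23))*d = (90/(-23))*154 = (90*(-1/23))*154 = -90/23*154 = -13860/23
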